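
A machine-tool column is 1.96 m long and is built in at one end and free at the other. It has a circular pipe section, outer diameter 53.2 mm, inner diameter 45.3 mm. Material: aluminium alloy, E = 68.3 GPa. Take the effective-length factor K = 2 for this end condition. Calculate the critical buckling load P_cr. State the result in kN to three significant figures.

d_o = 53.2 mm, d_i = 45.3 mm
I = π(d_o⁴ − d_i⁴)/64 = π(53.2⁴ − 45.30⁴)/64 = 1.865×10^5 mm⁴
I = 1.865×10^5 mm⁴ = 1.865×10^-7 m⁴
Effective length L_e = K·L = 2 × 1.96 = 3.920 m
P_cr = π²EI / L_e² = π² × 68.3×10⁹ × 1.865×10^-7 / 3.920² = 8.181×10^3 N

P_cr ≈ 8.18 kN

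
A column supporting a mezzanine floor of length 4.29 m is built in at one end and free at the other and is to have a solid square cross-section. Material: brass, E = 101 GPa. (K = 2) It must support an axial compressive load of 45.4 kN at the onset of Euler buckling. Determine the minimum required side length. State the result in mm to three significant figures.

a ≈ 79.6 mm

L_e = K·L = 2 × 4.29 = 8.580 m
Required I = P_cr·L_e²/(π²E) = 4.540×10^4 × 8.580² / (π² × 1.01×10^11) = 3.353×10^-6 m⁴
I_req = 3.353×10^6 mm⁴
Solid square: I = a⁴/12  ⇒  a = (12I)^(1/4) = (12×3.353×10^6)^(1/4) = 79.6 mm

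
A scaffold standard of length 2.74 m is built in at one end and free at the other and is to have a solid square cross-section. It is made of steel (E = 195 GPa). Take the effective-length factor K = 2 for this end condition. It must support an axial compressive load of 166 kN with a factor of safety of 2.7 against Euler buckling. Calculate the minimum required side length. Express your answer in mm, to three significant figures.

Required P_cr = n·P = 2.7 × 166 = 448.2 kN
L_e = K·L = 2 × 2.74 = 5.480 m
Required I = P_cr·L_e²/(π²E) = 4.482×10^5 × 5.480² / (π² × 1.95×10^11) = 6.994×10^-6 m⁴
I_req = 6.994×10^6 mm⁴
Solid square: I = a⁴/12  ⇒  a = (12I)^(1/4) = (12×6.994×10^6)^(1/4) = 95.7 mm

a ≈ 95.7 mm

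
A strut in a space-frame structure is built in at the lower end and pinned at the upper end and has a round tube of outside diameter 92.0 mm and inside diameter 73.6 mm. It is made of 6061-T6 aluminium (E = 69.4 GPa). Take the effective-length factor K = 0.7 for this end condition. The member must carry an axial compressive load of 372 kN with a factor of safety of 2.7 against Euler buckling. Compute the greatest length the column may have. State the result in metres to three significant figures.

L_max ≈ 1.70 m

d_o = 92.0 mm, d_i = 73.6 mm
I = π(d_o⁴ − d_i⁴)/64 = π(92.0⁴ − 73.60⁴)/64 = 2.076×10^6 mm⁴
I = 2.076×10^-6 m⁴
Required critical load P_cr = n·P = 2.7 × 372 = 1004 kN = 1.004×10^6 N
From P_cr = π²EI/(K·L)²:  L = (1/K)·√(π²EI/P_cr) = (1/0.7)·√(π²×6.94×10^10×2.076×10^-6/1.004×10^6)
L = 1.70 m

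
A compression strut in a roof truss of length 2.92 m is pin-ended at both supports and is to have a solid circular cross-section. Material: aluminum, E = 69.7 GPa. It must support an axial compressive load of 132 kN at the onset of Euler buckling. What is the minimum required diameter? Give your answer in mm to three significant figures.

d ≈ 76.0 mm

L_e = K·L = 1 × 2.92 = 2.920 m
Required I = P_cr·L_e²/(π²E) = 1.320×10^5 × 2.920² / (π² × 6.97×10^10) = 1.636×10^-6 m⁴
I_req = 1.636×10^6 mm⁴
Solid circle: I = πd⁴/64  ⇒  d = (64I/π)^(1/4) = (64×1.636×10^6/π)^(1/4) = 76.0 mm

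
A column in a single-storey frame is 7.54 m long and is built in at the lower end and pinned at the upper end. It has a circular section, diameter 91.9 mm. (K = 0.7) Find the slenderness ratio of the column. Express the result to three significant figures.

λ ≈ 230

For a solid circle r = d/4 = 91.9/4 = 22.98 mm
L_e = K·L = 0.7 × 7.54 m = 5.278 m = 5278.0 mm
λ = L_e / r_min = 5278.0 / 22.98 = 230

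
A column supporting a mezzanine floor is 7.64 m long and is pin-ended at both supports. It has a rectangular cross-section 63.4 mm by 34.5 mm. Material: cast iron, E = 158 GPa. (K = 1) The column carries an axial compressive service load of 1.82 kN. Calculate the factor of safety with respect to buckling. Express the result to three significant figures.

Buckling occurs about the weak axis: I_min = h·b³/12 with b = 34.5 mm (the shorter side).
I_min = 63.4×34.5³/12 = 2.170×10^5 mm⁴
I = 2.170×10^5 mm⁴ = 2.170×10^-7 m⁴
Effective length L_e = K·L = 1 × 7.64 = 7.640 m
P_cr = π²EI / L_e² = π² × 158×10⁹ × 2.170×10^-7 / 7.640² = 5.796×10^3 N
Factor of safety n = P_cr / P = 5.7961 / 1.82 = 3.18

n ≈ 3.18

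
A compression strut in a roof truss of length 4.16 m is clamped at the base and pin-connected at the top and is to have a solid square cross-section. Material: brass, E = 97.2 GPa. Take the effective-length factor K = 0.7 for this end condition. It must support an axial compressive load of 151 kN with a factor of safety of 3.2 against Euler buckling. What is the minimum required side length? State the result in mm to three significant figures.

Required P_cr = n·P = 3.2 × 151 = 483.2 kN
L_e = K·L = 0.7 × 4.16 = 2.912 m
Required I = P_cr·L_e²/(π²E) = 4.832×10^5 × 2.912² / (π² × 9.72×10^10) = 4.271×10^-6 m⁴
I_req = 4.271×10^6 mm⁴
Solid square: I = a⁴/12  ⇒  a = (12I)^(1/4) = (12×4.271×10^6)^(1/4) = 84.6 mm

a ≈ 84.6 mm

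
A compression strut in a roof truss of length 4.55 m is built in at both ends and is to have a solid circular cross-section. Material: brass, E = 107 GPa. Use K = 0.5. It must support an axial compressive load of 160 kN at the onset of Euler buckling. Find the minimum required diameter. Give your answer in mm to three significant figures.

L_e = K·L = 0.5 × 4.55 = 2.275 m
Required I = P_cr·L_e²/(π²E) = 1.600×10^5 × 2.275² / (π² × 1.07×10^11) = 7.842×10^-7 m⁴
I_req = 7.842×10^5 mm⁴
Solid circle: I = πd⁴/64  ⇒  d = (64I/π)^(1/4) = (64×7.842×10^5/π)^(1/4) = 63.2 mm

d ≈ 63.2 mm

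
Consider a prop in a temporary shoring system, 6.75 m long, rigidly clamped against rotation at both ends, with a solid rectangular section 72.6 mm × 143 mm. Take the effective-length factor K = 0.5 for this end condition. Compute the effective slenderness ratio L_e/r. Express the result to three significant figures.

For a rectangle r_min = b/√12 = 72.6/√12 = 20.96 mm
L_e = K·L = 0.5 × 6.75 m = 3.375 m = 3375.0 mm
λ = L_e / r_min = 3375.0 / 20.96 = 161

λ ≈ 161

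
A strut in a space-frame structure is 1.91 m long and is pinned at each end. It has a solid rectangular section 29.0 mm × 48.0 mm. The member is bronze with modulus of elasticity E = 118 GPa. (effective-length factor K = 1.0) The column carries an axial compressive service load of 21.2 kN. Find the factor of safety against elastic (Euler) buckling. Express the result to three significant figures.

n ≈ 1.47

Buckling occurs about the weak axis: I_min = h·b³/12 with b = 29.0 mm (the shorter side).
I_min = 48.0×29.0³/12 = 9.756×10^4 mm⁴
I = 9.756×10^4 mm⁴ = 9.756×10^-8 m⁴
Effective length L_e = K·L = 1 × 1.91 = 1.910 m
P_cr = π²EI / L_e² = π² × 118×10⁹ × 9.756×10^-8 / 1.910² = 3.114×10^4 N
Factor of safety n = P_cr / P = 31.144 / 21.2 = 1.47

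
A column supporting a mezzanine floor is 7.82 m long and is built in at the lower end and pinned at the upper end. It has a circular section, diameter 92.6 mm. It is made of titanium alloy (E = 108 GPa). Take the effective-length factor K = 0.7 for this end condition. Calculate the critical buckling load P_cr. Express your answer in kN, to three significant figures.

P_cr ≈ 128 kN

I = πd⁴/64 = π×92.6⁴/64 = 3.609×10^6 mm⁴
I = 3.609×10^6 mm⁴ = 3.609×10^-6 m⁴
Effective length L_e = K·L = 0.7 × 7.82 = 5.474 m
P_cr = π²EI / L_e² = π² × 108×10⁹ × 3.609×10^-6 / 5.474² = 1.284×10^5 N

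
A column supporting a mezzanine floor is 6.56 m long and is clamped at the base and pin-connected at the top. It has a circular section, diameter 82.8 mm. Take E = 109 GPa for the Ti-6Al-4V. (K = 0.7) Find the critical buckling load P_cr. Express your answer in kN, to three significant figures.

P_cr ≈ 118 kN

I = πd⁴/64 = π×82.8⁴/64 = 2.307×10^6 mm⁴
I = 2.307×10^6 mm⁴ = 2.307×10^-6 m⁴
Effective length L_e = K·L = 0.7 × 6.56 = 4.592 m
P_cr = π²EI / L_e² = π² × 109×10⁹ × 2.307×10^-6 / 4.592² = 1.177×10^5 N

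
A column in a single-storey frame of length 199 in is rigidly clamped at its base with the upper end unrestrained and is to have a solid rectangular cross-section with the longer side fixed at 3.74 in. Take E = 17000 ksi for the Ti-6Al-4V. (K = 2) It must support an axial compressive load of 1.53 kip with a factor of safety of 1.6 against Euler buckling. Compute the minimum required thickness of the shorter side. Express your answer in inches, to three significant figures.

Required P_cr = n·P = 1.6 × 1.53 = 2.448 kip
L_e = K·L = 2 × 199 = 398.0 in
Required I = P_cr·L_e²/(π²E) = 2.448×10^3 × 398.0² / (π² × 1.70×10^7) = 2.311 in⁴
Rectangle, weak axis: I_min = h·b³/12 with h = 3.74 in fixed  ⇒  b = (12I/h)^(1/3) = 1.95 in

b ≈ 1.95 in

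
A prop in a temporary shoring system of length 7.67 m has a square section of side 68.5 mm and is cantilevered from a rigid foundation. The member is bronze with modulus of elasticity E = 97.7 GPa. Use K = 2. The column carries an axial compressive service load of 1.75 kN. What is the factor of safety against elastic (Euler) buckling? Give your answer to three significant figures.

I = a⁴/12 = 68.5⁴/12 = 1.835×10^6 mm⁴
I = 1.835×10^6 mm⁴ = 1.835×10^-6 m⁴
Effective length L_e = K·L = 2 × 7.67 = 15.34 m
P_cr = π²EI / L_e² = π² × 97.7×10⁹ × 1.835×10^-6 / 15.34² = 7.518×10^3 N
Factor of safety n = P_cr / P = 7.5184 / 1.75 = 4.30

n ≈ 4.30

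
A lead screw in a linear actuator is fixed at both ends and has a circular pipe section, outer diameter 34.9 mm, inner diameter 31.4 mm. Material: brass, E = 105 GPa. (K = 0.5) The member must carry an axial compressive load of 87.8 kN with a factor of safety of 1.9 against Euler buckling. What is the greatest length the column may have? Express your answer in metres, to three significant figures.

d_o = 34.9 mm, d_i = 31.4 mm
I = π(d_o⁴ − d_i⁴)/64 = π(34.9⁴ − 31.40⁴)/64 = 2.510×10^4 mm⁴
I = 2.510×10^-8 m⁴
Required critical load P_cr = n·P = 1.9 × 87.8 = 166.8 kN = 1.668×10^5 N
From P_cr = π²EI/(K·L)²:  L = (1/K)·√(π²EI/P_cr) = (1/0.5)·√(π²×1.05×10^11×2.510×10^-8/1.668×10^5)
L = 0.790 m

L_max ≈ 0.790 m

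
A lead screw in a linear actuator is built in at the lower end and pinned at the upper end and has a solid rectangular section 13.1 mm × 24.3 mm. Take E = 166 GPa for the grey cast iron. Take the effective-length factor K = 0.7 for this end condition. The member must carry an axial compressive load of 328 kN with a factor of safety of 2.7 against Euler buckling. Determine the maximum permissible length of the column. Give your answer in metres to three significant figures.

Buckling occurs about the weak axis: I_min = h·b³/12 with b = 13.1 mm (the shorter side).
I_min = 24.3×13.1³/12 = 4.552×10^3 mm⁴
I = 4.552×10^-9 m⁴
Required critical load P_cr = n·P = 2.7 × 328 = 885.6 kN = 8.856×10^5 N
From P_cr = π²EI/(K·L)²:  L = (1/K)·√(π²EI/P_cr) = (1/0.7)·√(π²×1.66×10^11×4.552×10^-9/8.856×10^5)
L = 0.131 m

L_max ≈ 0.131 m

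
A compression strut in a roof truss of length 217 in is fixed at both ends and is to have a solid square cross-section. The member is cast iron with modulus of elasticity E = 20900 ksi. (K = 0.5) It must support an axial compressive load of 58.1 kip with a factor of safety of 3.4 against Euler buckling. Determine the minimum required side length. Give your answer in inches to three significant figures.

Required P_cr = n·P = 3.4 × 58.1 = 197.5 kip
L_e = K·L = 0.5 × 217 = 108.5 in
Required I = P_cr·L_e²/(π²E) = 1.975×10^5 × 108.5² / (π² × 2.09×10^7) = 11.27 in⁴
Solid square: I = a⁴/12  ⇒  a = (12I)^(1/4) = (12×11.27)^(1/4) = 3.41 in

a ≈ 3.41 in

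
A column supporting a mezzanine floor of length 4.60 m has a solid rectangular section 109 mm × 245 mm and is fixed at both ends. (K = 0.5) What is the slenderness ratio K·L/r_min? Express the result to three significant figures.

λ ≈ 73.1

For a rectangle r_min = b/√12 = 109/√12 = 31.47 mm
L_e = K·L = 0.5 × 4.60 m = 2.300 m = 2300.0 mm
λ = L_e / r_min = 2300.0 / 31.47 = 73.1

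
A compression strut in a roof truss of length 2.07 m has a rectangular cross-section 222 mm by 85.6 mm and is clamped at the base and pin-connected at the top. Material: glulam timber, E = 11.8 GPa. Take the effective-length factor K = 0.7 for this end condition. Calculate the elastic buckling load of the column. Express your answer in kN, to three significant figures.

Buckling occurs about the weak axis: I_min = h·b³/12 with b = 85.6 mm (the shorter side).
I_min = 222×85.6³/12 = 1.160×10^7 mm⁴
I = 1.160×10^7 mm⁴ = 1.160×10^-5 m⁴
Effective length L_e = K·L = 0.7 × 2.07 = 1.449 m
P_cr = π²EI / L_e² = π² × 11.8×10⁹ × 1.160×10^-5 / 1.449² = 6.436×10^5 N

P_cr ≈ 644 kN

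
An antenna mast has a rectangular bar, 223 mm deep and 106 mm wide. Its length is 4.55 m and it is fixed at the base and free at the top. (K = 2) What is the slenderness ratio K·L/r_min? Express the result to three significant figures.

λ ≈ 297

For a rectangle r_min = b/√12 = 106/√12 = 30.60 mm
L_e = K·L = 2 × 4.55 m = 9.100 m = 9100.0 mm
λ = L_e / r_min = 9100.0 / 30.60 = 297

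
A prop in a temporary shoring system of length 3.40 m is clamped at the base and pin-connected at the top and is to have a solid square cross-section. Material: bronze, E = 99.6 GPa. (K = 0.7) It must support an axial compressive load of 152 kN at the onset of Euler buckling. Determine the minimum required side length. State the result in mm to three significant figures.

L_e = K·L = 0.7 × 3.40 = 2.380 m
Required I = P_cr·L_e²/(π²E) = 1.520×10^5 × 2.380² / (π² × 9.96×10^10) = 8.759×10^-7 m⁴
I_req = 8.759×10^5 mm⁴
Solid square: I = a⁴/12  ⇒  a = (12I)^(1/4) = (12×8.759×10^5)^(1/4) = 56.9 mm

a ≈ 56.9 mm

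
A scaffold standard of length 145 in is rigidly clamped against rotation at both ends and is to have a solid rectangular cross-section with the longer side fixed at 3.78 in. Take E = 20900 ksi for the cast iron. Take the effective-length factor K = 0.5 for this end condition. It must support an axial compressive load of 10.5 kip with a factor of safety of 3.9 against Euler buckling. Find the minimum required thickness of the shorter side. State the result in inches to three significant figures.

b ≈ 1.49 in

Required P_cr = n·P = 3.9 × 10.5 = 40.95 kip
L_e = K·L = 0.5 × 145 = 72.50 in
Required I = P_cr·L_e²/(π²E) = 4.095×10^4 × 72.50² / (π² × 2.09×10^7) = 1.043 in⁴
Rectangle, weak axis: I_min = h·b³/12 with h = 3.78 in fixed  ⇒  b = (12I/h)^(1/3) = 1.49 in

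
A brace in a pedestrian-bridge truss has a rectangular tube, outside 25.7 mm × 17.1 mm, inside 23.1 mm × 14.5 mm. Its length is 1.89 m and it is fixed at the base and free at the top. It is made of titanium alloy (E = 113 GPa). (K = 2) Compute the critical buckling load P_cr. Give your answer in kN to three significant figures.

Weak-axis I_min = (h_o·b_o³ − h_i·b_i³)/12 with b_o = 17.1, b_i = 14.50 mm (shorter outer/inner sides).
I_min = (25.7×17.1³ − 23.10×14.50³)/12 = 4.840×10^3 mm⁴
I = 4.840×10^3 mm⁴ = 4.840×10^-9 m⁴
Effective length L_e = K·L = 2 × 1.89 = 3.780 m
P_cr = π²EI / L_e² = π² × 113×10⁹ × 4.840×10^-9 / 3.780² = 377.8 N

P_cr ≈ 0.378 kN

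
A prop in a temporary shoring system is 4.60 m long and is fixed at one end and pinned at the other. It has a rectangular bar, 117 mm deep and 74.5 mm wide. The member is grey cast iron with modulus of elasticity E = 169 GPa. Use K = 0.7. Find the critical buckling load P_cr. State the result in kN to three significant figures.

P_cr ≈ 649 kN

Buckling occurs about the weak axis: I_min = h·b³/12 with b = 74.5 mm (the shorter side).
I_min = 117×74.5³/12 = 4.032×10^6 mm⁴
I = 4.032×10^6 mm⁴ = 4.032×10^-6 m⁴
Effective length L_e = K·L = 0.7 × 4.60 = 3.220 m
P_cr = π²EI / L_e² = π² × 169×10⁹ × 4.032×10^-6 / 3.220² = 6.486×10^5 N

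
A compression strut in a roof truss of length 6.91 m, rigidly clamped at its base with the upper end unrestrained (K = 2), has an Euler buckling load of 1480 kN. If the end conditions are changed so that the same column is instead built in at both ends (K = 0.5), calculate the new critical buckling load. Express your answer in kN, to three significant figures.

P_cr ∝ 1/K², so P_cr,new = P_cr,old × (K_old/K_new)² = 1480 × (2/0.5)²
= 1480 × 16.00 = 23700 kN

P_cr ≈ 23700 kN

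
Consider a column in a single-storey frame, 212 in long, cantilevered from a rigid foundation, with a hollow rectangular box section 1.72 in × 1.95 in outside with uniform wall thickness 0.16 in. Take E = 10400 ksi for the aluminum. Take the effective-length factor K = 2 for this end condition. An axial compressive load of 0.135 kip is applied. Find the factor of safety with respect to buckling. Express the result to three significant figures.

Inner dimensions: h_i = 1.95 − 2×0.16 = 1.630 in, b_i = 1.72 − 2×0.16 = 1.400 in
Weak-axis I_min = (h_o·b_o³ − h_i·b_i³)/12 with b_o = 1.72, b_i = 1.400 in (shorter outer/inner sides).
I_min = (1.95×1.72³ − 1.630×1.400³)/12 = 0.4541 in⁴
Effective length L_e = K·L = 2 × 212 = 424.0 in
P_cr = π²EI / L_e² = π² × 10400×10³ × 0.4541 / 424.0² = 259.3 lb
Factor of safety n = P_cr / P = 0.25930 / 0.135 = 1.92

n ≈ 1.92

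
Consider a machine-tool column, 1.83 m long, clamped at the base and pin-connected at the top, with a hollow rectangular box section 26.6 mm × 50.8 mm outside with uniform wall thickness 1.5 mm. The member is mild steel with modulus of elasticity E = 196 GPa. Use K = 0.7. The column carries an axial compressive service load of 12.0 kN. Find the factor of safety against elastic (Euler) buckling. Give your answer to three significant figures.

n ≈ 2.68

Inner dimensions: h_i = 50.8 − 2×1.5 = 47.80 mm, b_i = 26.6 − 2×1.5 = 23.60 mm
Weak-axis I_min = (h_o·b_o³ − h_i·b_i³)/12 with b_o = 26.6, b_i = 23.60 mm (shorter outer/inner sides).
I_min = (50.8×26.6³ − 47.80×23.60³)/12 = 2.732×10^4 mm⁴
I = 2.732×10^4 mm⁴ = 2.732×10^-8 m⁴
Effective length L_e = K·L = 0.7 × 1.83 = 1.281 m
P_cr = π²EI / L_e² = π² × 196×10⁹ × 2.732×10^-8 / 1.281² = 3.220×10^4 N
Factor of safety n = P_cr / P = 32.204 / 12.0 = 2.68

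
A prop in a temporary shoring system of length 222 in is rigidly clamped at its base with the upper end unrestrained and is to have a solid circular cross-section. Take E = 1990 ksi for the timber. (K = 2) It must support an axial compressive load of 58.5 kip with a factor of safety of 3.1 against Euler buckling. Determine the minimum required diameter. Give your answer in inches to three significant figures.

Required P_cr = n·P = 3.1 × 58.5 = 181.4 kip
L_e = K·L = 2 × 222 = 444.0 in
Required I = P_cr·L_e²/(π²E) = 1.813×10^5 × 444.0² / (π² × 1.99×10^6) = 1.820×10^3 in⁴
Solid circle: I = πd⁴/64  ⇒  d = (64I/π)^(1/4) = (64×1.820×10^3/π)^(1/4) = 13.9 in

d ≈ 13.9 in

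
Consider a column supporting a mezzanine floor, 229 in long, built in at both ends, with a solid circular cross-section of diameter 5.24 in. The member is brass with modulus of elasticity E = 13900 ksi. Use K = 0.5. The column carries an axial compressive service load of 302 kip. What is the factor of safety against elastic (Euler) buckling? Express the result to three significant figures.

n ≈ 1.28

I = πd⁴/64 = π×5.24⁴/64 = 37.01 in⁴
Effective length L_e = K·L = 0.5 × 229 = 114.5 in
P_cr = π²EI / L_e² = π² × 13900×10³ × 37.01 / 114.5² = 3.873×10^5 lb
Factor of safety n = P_cr / P = 387.26 / 302 = 1.28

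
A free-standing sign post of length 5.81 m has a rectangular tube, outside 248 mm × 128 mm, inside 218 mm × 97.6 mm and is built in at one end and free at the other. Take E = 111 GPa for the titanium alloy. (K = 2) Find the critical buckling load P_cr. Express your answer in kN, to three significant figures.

P_cr ≈ 215 kN

Weak-axis I_min = (h_o·b_o³ − h_i·b_i³)/12 with b_o = 128, b_i = 97.60 mm (shorter outer/inner sides).
I_min = (248×128³ − 218.0×97.60³)/12 = 2.645×10^7 mm⁴
I = 2.645×10^7 mm⁴ = 2.645×10^-5 m⁴
Effective length L_e = K·L = 2 × 5.81 = 11.62 m
P_cr = π²EI / L_e² = π² × 111×10⁹ × 2.645×10^-5 / 11.62² = 2.146×10^5 N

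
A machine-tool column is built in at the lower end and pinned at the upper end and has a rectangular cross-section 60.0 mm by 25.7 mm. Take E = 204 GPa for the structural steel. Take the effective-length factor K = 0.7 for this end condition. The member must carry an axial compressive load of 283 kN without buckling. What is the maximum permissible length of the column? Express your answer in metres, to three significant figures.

Buckling occurs about the weak axis: I_min = h·b³/12 with b = 25.7 mm (the shorter side).
I_min = 60.0×25.7³/12 = 8.487×10^4 mm⁴
I = 8.487×10^-8 m⁴
At the buckling limit P_cr = P = 2.830×10^5 N
From P_cr = π²EI/(K·L)²:  L = (1/K)·√(π²EI/P_cr) = (1/0.7)·√(π²×2.04×10^11×8.487×10^-8/2.830×10^5)
L = 1.11 m

L_max ≈ 1.11 m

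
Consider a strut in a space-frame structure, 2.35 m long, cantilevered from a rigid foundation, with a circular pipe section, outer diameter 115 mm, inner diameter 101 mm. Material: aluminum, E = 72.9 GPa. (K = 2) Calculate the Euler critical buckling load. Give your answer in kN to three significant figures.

d_o = 115 mm, d_i = 101 mm
I = π(d_o⁴ − d_i⁴)/64 = π(115⁴ − 101.0⁴)/64 = 3.477×10^6 mm⁴
I = 3.477×10^6 mm⁴ = 3.477×10^-6 m⁴
Effective length L_e = K·L = 2 × 2.35 = 4.700 m
P_cr = π²EI / L_e² = π² × 72.9×10⁹ × 3.477×10^-6 / 4.700² = 1.133×10^5 N

P_cr ≈ 113 kN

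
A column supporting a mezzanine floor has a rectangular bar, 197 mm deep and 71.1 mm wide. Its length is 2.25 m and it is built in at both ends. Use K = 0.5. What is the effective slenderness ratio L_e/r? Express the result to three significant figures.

λ ≈ 54.8

For a rectangle r_min = b/√12 = 71.1/√12 = 20.52 mm
L_e = K·L = 0.5 × 2.25 m = 1.125 m = 1125.0 mm
λ = L_e / r_min = 1125.0 / 20.52 = 54.8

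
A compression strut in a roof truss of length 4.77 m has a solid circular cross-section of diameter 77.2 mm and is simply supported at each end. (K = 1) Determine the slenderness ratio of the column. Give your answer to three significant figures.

λ ≈ 247

For a solid circle r = d/4 = 77.2/4 = 19.30 mm
L_e = K·L = 1 × 4.77 m = 4.770 m = 4770.0 mm
λ = L_e / r_min = 4770.0 / 19.30 = 247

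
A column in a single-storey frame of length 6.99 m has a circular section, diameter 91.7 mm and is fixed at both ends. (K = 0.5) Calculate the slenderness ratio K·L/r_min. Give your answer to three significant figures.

λ ≈ 152

For a solid circle r = d/4 = 91.7/4 = 22.92 mm
L_e = K·L = 0.5 × 6.99 m = 3.495 m = 3495.0 mm
λ = L_e / r_min = 3495.0 / 22.92 = 152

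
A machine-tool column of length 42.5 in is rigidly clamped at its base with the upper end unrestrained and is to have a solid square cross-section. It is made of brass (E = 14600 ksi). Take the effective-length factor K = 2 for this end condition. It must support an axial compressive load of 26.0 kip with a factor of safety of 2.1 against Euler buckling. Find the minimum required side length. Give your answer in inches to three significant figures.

a ≈ 2.39 in

Required P_cr = n·P = 2.1 × 26.0 = 54.60 kip
L_e = K·L = 2 × 42.5 = 85.00 in
Required I = P_cr·L_e²/(π²E) = 5.460×10^4 × 85.00² / (π² × 1.46×10^7) = 2.738 in⁴
Solid square: I = a⁴/12  ⇒  a = (12I)^(1/4) = (12×2.738)^(1/4) = 2.39 in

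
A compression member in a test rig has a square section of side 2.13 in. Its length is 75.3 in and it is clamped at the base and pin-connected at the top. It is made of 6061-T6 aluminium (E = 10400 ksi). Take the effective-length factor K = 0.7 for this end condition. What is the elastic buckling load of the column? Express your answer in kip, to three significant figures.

P_cr ≈ 63.4 kip

I = a⁴/12 = 2.13⁴/12 = 1.715 in⁴
Effective length L_e = K·L = 0.7 × 75.3 = 52.71 in
P_cr = π²EI / L_e² = π² × 10400×10³ × 1.715 / 52.71² = 6.337×10^4 lb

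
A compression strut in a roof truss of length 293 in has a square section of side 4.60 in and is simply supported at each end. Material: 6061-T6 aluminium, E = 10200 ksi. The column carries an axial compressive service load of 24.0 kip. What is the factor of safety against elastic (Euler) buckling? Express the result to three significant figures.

I = a⁴/12 = 4.60⁴/12 = 37.31 in⁴
Effective length L_e = K·L = 1 × 293 = 293.0 in
P_cr = π²EI / L_e² = π² × 10200×10³ × 37.31 / 293.0² = 4.375×10^4 lb
Factor of safety n = P_cr / P = 43.754 / 24.0 = 1.82

n ≈ 1.82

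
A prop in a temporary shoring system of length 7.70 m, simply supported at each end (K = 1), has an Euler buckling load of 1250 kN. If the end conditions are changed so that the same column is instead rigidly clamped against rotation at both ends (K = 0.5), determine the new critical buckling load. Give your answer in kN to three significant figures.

P_cr ≈ 5000 kN

P_cr ∝ 1/K², so P_cr,new = P_cr,old × (K_old/K_new)² = 1250 × (1/0.5)²
= 1250 × 4.000 = 5000 kN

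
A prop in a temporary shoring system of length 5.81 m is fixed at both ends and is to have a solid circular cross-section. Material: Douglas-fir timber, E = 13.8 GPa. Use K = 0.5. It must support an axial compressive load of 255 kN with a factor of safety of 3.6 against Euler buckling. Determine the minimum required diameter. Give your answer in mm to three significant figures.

Required P_cr = n·P = 3.6 × 255 = 918.0 kN
L_e = K·L = 0.5 × 5.81 = 2.905 m
Required I = P_cr·L_e²/(π²E) = 9.180×10^5 × 2.905² / (π² × 1.38×10^10) = 5.688×10^-5 m⁴
I_req = 5.688×10^7 mm⁴
Solid circle: I = πd⁴/64  ⇒  d = (64I/π)^(1/4) = (64×5.688×10^7/π)^(1/4) = 185 mm

d ≈ 185 mm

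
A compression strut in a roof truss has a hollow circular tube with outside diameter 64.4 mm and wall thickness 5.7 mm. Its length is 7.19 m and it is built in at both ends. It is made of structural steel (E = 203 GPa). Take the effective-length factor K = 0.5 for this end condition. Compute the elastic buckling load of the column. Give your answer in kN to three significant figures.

P_cr ≈ 70.8 kN

Inner diameter d_i = 64.4 − 2×5.7 = 53.00 mm
I = π(d_o⁴ − d_i⁴)/64 = π(64.4⁴ − 53.00⁴)/64 = 4.570×10^5 mm⁴
I = 4.570×10^5 mm⁴ = 4.570×10^-7 m⁴
Effective length L_e = K·L = 0.5 × 7.19 = 3.595 m
P_cr = π²EI / L_e² = π² × 203×10⁹ × 4.570×10^-7 / 3.595² = 7.085×10^4 N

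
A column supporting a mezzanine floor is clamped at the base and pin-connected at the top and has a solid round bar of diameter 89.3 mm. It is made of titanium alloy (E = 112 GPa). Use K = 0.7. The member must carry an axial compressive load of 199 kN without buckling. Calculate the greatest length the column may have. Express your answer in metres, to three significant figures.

I = πd⁴/64 = π×89.3⁴/64 = 3.122×10^6 mm⁴
I = 3.122×10^-6 m⁴
At the buckling limit P_cr = P = 1.990×10^5 N
From P_cr = π²EI/(K·L)²:  L = (1/K)·√(π²EI/P_cr) = (1/0.7)·√(π²×1.12×10^11×3.122×10^-6/1.990×10^5)
L = 5.95 m

L_max ≈ 5.95 m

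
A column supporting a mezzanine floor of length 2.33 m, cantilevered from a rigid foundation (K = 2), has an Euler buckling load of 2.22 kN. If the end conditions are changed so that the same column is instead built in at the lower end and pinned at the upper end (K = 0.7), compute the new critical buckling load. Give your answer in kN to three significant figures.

P_cr ≈ 18.1 kN

P_cr ∝ 1/K², so P_cr,new = P_cr,old × (K_old/K_new)² = 2.22 × (2/0.7)²
= 2.22 × 8.163 = 18.1 kN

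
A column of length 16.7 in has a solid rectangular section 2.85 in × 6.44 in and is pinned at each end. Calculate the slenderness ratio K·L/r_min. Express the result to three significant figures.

λ ≈ 20.3

Buckling occurs about the weak axis: I_min = h·b³/12 with b = 2.85 in (the shorter side).
I_min = 6.44×2.85³/12 = 12.42 in⁴
A = 18.35 in²;  r_min = √(I/A) = √(12.42/18.35) = 0.8227 in
L_e = K·L = 1 × 16.7 = 16.70 in
λ = L_e / r_min = 16.700 / 0.8227 = 20.3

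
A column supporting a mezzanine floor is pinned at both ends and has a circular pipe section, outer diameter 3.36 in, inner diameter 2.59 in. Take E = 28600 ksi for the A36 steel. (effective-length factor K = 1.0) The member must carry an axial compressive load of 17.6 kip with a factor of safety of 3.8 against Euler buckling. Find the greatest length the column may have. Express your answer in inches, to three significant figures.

d_o = 3.36 in, d_i = 2.59 in
I = π(d_o⁴ − d_i⁴)/64 = π(3.36⁴ − 2.590⁴)/64 = 4.048 in⁴
Required critical load P_cr = n·P = 3.8 × 17.6 = 66.88 kip = 6.688×10^4 lb
From P_cr = π²EI/(K·L)²:  L = (1/K)·√(π²EI/P_cr) = (1/1)·√(π²×2.86×10^7×4.048/6.688×10^4)
L = 131 in

L_max ≈ 131 in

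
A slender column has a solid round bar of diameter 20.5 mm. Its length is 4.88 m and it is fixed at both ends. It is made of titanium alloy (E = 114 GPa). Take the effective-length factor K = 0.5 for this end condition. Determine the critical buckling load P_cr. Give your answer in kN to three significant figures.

P_cr ≈ 1.64 kN

I = πd⁴/64 = π×20.5⁴/64 = 8.669×10^3 mm⁴
I = 8.669×10^3 mm⁴ = 8.669×10^-9 m⁴
Effective length L_e = K·L = 0.5 × 4.88 = 2.440 m
P_cr = π²EI / L_e² = π² × 114×10⁹ × 8.669×10^-9 / 2.440² = 1.638×10^3 N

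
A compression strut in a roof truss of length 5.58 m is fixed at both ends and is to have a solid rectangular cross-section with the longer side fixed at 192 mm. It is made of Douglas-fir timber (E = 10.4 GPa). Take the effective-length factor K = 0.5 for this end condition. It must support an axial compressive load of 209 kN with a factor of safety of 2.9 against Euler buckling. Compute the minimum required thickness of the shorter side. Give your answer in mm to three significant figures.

b ≈ 142 mm

Required P_cr = n·P = 2.9 × 209 = 606.1 kN
L_e = K·L = 0.5 × 5.58 = 2.790 m
Required I = P_cr·L_e²/(π²E) = 6.061×10^5 × 2.790² / (π² × 1.04×10^10) = 4.596×10^-5 m⁴
I_req = 4.596×10^7 mm⁴
Rectangle, weak axis: I_min = h·b³/12 with h = 192 mm fixed  ⇒  b = (12I/h)^(1/3) = 142 mm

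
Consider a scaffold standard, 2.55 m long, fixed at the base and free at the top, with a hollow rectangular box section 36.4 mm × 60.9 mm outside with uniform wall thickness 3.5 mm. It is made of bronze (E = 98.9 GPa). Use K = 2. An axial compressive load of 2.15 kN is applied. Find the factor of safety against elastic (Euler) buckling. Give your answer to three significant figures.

n ≈ 2.28

Inner dimensions: h_i = 60.9 − 2×3.5 = 53.90 mm, b_i = 36.4 − 2×3.5 = 29.40 mm
Weak-axis I_min = (h_o·b_o³ − h_i·b_i³)/12 with b_o = 36.4, b_i = 29.40 mm (shorter outer/inner sides).
I_min = (60.9×36.4³ − 53.90×29.40³)/12 = 1.306×10^5 mm⁴
I = 1.306×10^5 mm⁴ = 1.306×10^-7 m⁴
Effective length L_e = K·L = 2 × 2.55 = 5.100 m
P_cr = π²EI / L_e² = π² × 98.9×10⁹ × 1.306×10^-7 / 5.100² = 4.902×10^3 N
Factor of safety n = P_cr / P = 4.9018 / 2.15 = 2.28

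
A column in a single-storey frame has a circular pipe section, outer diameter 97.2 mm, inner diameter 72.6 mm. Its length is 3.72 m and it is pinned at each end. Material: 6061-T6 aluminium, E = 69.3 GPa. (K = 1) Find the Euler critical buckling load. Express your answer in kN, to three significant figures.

P_cr ≈ 149 kN

d_o = 97.2 mm, d_i = 72.6 mm
I = π(d_o⁴ − d_i⁴)/64 = π(97.2⁴ − 72.60⁴)/64 = 3.018×10^6 mm⁴
I = 3.018×10^6 mm⁴ = 3.018×10^-6 m⁴
Effective length L_e = K·L = 1 × 3.72 = 3.720 m
P_cr = π²EI / L_e² = π² × 69.3×10⁹ × 3.018×10^-6 / 3.720² = 1.492×10^5 N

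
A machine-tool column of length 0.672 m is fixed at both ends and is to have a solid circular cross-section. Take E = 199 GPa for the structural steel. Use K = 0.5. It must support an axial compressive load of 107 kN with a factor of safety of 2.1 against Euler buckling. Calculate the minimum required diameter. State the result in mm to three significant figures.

Required P_cr = n·P = 2.1 × 107 = 224.7 kN
L_e = K·L = 0.5 × 0.672 = 0.3360 m
Required I = P_cr·L_e²/(π²E) = 2.247×10^5 × 0.3360² / (π² × 1.99×10^11) = 1.292×10^-8 m⁴
I_req = 1.292×10^4 mm⁴
Solid circle: I = πd⁴/64  ⇒  d = (64I/π)^(1/4) = (64×1.292×10^4/π)^(1/4) = 22.6 mm

d ≈ 22.6 mm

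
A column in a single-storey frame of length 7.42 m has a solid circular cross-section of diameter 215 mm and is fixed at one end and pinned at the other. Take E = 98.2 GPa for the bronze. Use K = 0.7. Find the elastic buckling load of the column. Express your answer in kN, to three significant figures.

I = πd⁴/64 = π×215⁴/64 = 1.049×10^8 mm⁴
I = 1.049×10^8 mm⁴ = 1.049×10^-4 m⁴
Effective length L_e = K·L = 0.7 × 7.42 = 5.194 m
P_cr = π²EI / L_e² = π² × 98.2×10⁹ × 1.049×10^-4 / 5.194² = 3.768×10^6 N

P_cr ≈ 3770 kN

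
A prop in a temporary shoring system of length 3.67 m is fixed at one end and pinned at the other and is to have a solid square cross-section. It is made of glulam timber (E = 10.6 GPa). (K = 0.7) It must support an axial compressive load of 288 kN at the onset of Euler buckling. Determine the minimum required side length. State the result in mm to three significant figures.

L_e = K·L = 0.7 × 3.67 = 2.569 m
Required I = P_cr·L_e²/(π²E) = 2.880×10^5 × 2.569² / (π² × 1.06×10^10) = 1.817×10^-5 m⁴
I_req = 1.817×10^7 mm⁴
Solid square: I = a⁴/12  ⇒  a = (12I)^(1/4) = (12×1.817×10^7)^(1/4) = 122 mm

a ≈ 122 mm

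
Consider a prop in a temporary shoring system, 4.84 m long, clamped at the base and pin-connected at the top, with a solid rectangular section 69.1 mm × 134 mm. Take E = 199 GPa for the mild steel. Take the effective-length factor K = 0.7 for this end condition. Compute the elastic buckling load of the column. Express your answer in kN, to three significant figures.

P_cr ≈ 630 kN

Buckling occurs about the weak axis: I_min = h·b³/12 with b = 69.1 mm (the shorter side).
I_min = 134×69.1³/12 = 3.684×10^6 mm⁴
I = 3.684×10^6 mm⁴ = 3.684×10^-6 m⁴
Effective length L_e = K·L = 0.7 × 4.84 = 3.388 m
P_cr = π²EI / L_e² = π² × 199×10⁹ × 3.684×10^-6 / 3.388² = 6.304×10^5 N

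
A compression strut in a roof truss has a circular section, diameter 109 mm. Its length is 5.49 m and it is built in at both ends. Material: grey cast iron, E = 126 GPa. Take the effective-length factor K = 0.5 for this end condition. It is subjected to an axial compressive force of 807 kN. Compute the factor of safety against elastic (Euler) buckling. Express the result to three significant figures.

n ≈ 1.42

I = πd⁴/64 = π×109⁴/64 = 6.929×10^6 mm⁴
I = 6.929×10^6 mm⁴ = 6.929×10^-6 m⁴
Effective length L_e = K·L = 0.5 × 5.49 = 2.745 m
P_cr = π²EI / L_e² = π² × 126×10⁹ × 6.929×10^-6 / 2.745² = 1.144×10^6 N
Factor of safety n = P_cr / P = 1143.6 / 807 = 1.42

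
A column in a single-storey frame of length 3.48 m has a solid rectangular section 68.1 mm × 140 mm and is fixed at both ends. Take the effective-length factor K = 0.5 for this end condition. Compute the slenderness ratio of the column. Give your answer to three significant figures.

λ ≈ 88.5

Buckling occurs about the weak axis: I_min = h·b³/12 with b = 68.1 mm (the shorter side).
I_min = 140×68.1³/12 = 3.685×10^6 mm⁴
A = 9.534×10^3 mm²;  r_min = √(I/A) = √(3.685×10^6/9.534×10^3) = 19.66 mm
L_e = K·L = 0.5 × 3.48 m = 1.740 m = 1740.0 mm
λ = L_e / r_min = 1740.0 / 19.66 = 88.5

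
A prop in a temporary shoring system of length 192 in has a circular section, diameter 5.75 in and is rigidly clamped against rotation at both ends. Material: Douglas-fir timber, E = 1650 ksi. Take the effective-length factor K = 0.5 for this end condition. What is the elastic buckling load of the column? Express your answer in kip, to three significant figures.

P_cr ≈ 94.8 kip

I = πd⁴/64 = π×5.75⁴/64 = 53.66 in⁴
Effective length L_e = K·L = 0.5 × 192 = 96.00 in
P_cr = π²EI / L_e² = π² × 1650×10³ × 53.66 / 96.00² = 9.482×10^4 lb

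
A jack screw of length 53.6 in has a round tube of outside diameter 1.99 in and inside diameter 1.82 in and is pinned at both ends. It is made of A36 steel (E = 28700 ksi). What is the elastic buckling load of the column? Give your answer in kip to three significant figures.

P_cr ≈ 22.8 kip

d_o = 1.99 in, d_i = 1.82 in
I = π(d_o⁴ − d_i⁴)/64 = π(1.99⁴ − 1.820⁴)/64 = 0.2312 in⁴
Effective length L_e = K·L = 1 × 53.6 = 53.60 in
P_cr = π²EI / L_e² = π² × 28700×10³ × 0.2312 / 53.60² = 2.280×10^4 lb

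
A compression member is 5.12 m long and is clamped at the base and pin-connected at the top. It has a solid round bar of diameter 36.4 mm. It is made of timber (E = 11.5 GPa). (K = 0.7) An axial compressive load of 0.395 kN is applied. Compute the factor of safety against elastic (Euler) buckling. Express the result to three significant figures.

n ≈ 1.93

I = πd⁴/64 = π×36.4⁴/64 = 8.617×10^4 mm⁴
I = 8.617×10^4 mm⁴ = 8.617×10^-8 m⁴
Effective length L_e = K·L = 0.7 × 5.12 = 3.584 m
P_cr = π²EI / L_e² = π² × 11.5×10⁹ × 8.617×10^-8 / 3.584² = 761.4 N
Factor of safety n = P_cr / P = 0.76144 / 0.395 = 1.93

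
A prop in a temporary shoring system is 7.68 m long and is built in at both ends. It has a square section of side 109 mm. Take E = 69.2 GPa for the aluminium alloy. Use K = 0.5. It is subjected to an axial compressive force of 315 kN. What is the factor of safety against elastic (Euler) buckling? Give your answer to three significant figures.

I = a⁴/12 = 109⁴/12 = 1.176×10^7 mm⁴
I = 1.176×10^7 mm⁴ = 1.176×10^-5 m⁴
Effective length L_e = K·L = 0.5 × 7.68 = 3.840 m
P_cr = π²EI / L_e² = π² × 69.2×10⁹ × 1.176×10^-5 / 3.840² = 5.448×10^5 N
Factor of safety n = P_cr / P = 544.84 / 315 = 1.73

n ≈ 1.73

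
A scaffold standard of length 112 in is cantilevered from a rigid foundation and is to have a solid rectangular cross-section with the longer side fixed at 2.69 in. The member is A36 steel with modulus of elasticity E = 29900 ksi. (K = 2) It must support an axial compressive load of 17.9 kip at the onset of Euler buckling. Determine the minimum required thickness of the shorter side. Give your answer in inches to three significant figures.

b ≈ 2.39 in

L_e = K·L = 2 × 112 = 224.0 in
Required I = P_cr·L_e²/(π²E) = 1.790×10^4 × 224.0² / (π² × 2.99×10^7) = 3.044 in⁴
Rectangle, weak axis: I_min = h·b³/12 with h = 2.69 in fixed  ⇒  b = (12I/h)^(1/3) = 2.39 in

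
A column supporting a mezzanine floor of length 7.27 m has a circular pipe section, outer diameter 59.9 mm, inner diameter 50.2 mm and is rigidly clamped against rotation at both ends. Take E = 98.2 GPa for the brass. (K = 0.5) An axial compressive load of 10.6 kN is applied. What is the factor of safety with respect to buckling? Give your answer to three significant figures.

n ≈ 2.22

d_o = 59.9 mm, d_i = 50.2 mm
I = π(d_o⁴ − d_i⁴)/64 = π(59.9⁴ − 50.20⁴)/64 = 3.202×10^5 mm⁴
I = 3.202×10^5 mm⁴ = 3.202×10^-7 m⁴
Effective length L_e = K·L = 0.5 × 7.27 = 3.635 m
P_cr = π²EI / L_e² = π² × 98.2×10⁹ × 3.202×10^-7 / 3.635² = 2.349×10^4 N
Factor of safety n = P_cr / P = 23.487 / 10.6 = 2.22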